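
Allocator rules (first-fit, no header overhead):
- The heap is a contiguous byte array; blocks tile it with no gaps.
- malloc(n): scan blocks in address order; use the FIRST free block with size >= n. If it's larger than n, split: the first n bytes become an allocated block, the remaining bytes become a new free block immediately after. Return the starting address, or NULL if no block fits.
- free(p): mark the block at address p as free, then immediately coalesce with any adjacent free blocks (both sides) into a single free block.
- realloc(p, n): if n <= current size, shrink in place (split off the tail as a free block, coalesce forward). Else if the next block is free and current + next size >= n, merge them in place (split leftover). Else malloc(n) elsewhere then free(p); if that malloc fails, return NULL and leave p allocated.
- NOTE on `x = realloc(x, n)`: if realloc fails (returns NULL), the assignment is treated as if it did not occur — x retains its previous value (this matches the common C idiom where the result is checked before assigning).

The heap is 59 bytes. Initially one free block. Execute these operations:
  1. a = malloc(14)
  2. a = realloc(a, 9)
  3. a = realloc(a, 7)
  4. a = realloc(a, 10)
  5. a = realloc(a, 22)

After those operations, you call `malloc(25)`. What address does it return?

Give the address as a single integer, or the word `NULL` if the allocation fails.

Answer: 22

Derivation:
Op 1: a = malloc(14) -> a = 0; heap: [0-13 ALLOC][14-58 FREE]
Op 2: a = realloc(a, 9) -> a = 0; heap: [0-8 ALLOC][9-58 FREE]
Op 3: a = realloc(a, 7) -> a = 0; heap: [0-6 ALLOC][7-58 FREE]
Op 4: a = realloc(a, 10) -> a = 0; heap: [0-9 ALLOC][10-58 FREE]
Op 5: a = realloc(a, 22) -> a = 0; heap: [0-21 ALLOC][22-58 FREE]
malloc(25): first-fit scan over [0-21 ALLOC][22-58 FREE] -> 22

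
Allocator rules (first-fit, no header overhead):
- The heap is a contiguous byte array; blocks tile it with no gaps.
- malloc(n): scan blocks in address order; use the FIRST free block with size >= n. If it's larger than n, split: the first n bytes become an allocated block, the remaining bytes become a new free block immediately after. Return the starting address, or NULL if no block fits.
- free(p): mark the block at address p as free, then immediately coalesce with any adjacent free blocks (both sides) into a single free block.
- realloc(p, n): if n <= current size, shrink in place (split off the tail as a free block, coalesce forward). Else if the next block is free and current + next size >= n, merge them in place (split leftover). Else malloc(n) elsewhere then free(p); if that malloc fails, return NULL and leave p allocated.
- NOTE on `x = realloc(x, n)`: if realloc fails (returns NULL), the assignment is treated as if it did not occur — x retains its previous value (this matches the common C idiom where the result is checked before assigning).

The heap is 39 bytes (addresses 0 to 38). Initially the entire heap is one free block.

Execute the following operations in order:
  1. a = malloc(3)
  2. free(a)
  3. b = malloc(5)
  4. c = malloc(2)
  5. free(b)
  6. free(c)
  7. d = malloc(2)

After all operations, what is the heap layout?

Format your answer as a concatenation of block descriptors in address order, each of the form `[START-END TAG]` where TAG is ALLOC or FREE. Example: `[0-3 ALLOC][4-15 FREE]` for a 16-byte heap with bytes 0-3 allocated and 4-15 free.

Op 1: a = malloc(3) -> a = 0; heap: [0-2 ALLOC][3-38 FREE]
Op 2: free(a) -> (freed a); heap: [0-38 FREE]
Op 3: b = malloc(5) -> b = 0; heap: [0-4 ALLOC][5-38 FREE]
Op 4: c = malloc(2) -> c = 5; heap: [0-4 ALLOC][5-6 ALLOC][7-38 FREE]
Op 5: free(b) -> (freed b); heap: [0-4 FREE][5-6 ALLOC][7-38 FREE]
Op 6: free(c) -> (freed c); heap: [0-38 FREE]
Op 7: d = malloc(2) -> d = 0; heap: [0-1 ALLOC][2-38 FREE]

Answer: [0-1 ALLOC][2-38 FREE]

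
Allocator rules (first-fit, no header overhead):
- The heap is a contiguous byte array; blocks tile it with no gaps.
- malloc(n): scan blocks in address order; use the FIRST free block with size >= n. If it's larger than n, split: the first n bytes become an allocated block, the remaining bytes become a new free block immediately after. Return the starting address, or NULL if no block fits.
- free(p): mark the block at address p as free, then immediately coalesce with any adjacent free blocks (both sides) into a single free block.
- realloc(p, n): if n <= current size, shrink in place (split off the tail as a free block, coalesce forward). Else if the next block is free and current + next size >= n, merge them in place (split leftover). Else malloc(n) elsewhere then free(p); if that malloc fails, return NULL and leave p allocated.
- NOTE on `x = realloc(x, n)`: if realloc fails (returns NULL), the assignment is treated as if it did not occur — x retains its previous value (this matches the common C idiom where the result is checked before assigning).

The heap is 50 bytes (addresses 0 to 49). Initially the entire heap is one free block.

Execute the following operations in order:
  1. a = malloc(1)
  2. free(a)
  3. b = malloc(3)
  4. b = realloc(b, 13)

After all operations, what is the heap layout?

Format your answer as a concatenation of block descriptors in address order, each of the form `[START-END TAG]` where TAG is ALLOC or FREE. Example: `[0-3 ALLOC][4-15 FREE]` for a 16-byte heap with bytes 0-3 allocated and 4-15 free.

Op 1: a = malloc(1) -> a = 0; heap: [0-0 ALLOC][1-49 FREE]
Op 2: free(a) -> (freed a); heap: [0-49 FREE]
Op 3: b = malloc(3) -> b = 0; heap: [0-2 ALLOC][3-49 FREE]
Op 4: b = realloc(b, 13) -> b = 0; heap: [0-12 ALLOC][13-49 FREE]

Answer: [0-12 ALLOC][13-49 FREE]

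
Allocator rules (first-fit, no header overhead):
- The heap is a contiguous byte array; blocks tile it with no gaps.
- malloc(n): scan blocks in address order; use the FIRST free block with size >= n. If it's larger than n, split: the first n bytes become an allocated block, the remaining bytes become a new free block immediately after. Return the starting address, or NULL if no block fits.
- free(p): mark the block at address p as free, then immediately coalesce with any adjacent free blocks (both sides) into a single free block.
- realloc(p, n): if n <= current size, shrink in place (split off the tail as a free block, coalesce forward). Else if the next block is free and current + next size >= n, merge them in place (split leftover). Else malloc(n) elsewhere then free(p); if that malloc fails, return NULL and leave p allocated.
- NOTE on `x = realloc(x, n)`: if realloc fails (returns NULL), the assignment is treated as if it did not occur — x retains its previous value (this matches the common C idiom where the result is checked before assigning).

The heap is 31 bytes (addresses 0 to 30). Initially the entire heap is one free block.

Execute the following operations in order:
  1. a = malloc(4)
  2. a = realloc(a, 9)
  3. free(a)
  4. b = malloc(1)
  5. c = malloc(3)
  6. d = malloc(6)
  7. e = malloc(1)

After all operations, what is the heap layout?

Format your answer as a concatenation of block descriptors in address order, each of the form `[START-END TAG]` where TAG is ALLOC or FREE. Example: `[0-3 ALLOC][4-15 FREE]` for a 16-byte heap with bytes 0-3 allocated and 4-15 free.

Answer: [0-0 ALLOC][1-3 ALLOC][4-9 ALLOC][10-10 ALLOC][11-30 FREE]

Derivation:
Op 1: a = malloc(4) -> a = 0; heap: [0-3 ALLOC][4-30 FREE]
Op 2: a = realloc(a, 9) -> a = 0; heap: [0-8 ALLOC][9-30 FREE]
Op 3: free(a) -> (freed a); heap: [0-30 FREE]
Op 4: b = malloc(1) -> b = 0; heap: [0-0 ALLOC][1-30 FREE]
Op 5: c = malloc(3) -> c = 1; heap: [0-0 ALLOC][1-3 ALLOC][4-30 FREE]
Op 6: d = malloc(6) -> d = 4; heap: [0-0 ALLOC][1-3 ALLOC][4-9 ALLOC][10-30 FREE]
Op 7: e = malloc(1) -> e = 10; heap: [0-0 ALLOC][1-3 ALLOC][4-9 ALLOC][10-10 ALLOC][11-30 FREE]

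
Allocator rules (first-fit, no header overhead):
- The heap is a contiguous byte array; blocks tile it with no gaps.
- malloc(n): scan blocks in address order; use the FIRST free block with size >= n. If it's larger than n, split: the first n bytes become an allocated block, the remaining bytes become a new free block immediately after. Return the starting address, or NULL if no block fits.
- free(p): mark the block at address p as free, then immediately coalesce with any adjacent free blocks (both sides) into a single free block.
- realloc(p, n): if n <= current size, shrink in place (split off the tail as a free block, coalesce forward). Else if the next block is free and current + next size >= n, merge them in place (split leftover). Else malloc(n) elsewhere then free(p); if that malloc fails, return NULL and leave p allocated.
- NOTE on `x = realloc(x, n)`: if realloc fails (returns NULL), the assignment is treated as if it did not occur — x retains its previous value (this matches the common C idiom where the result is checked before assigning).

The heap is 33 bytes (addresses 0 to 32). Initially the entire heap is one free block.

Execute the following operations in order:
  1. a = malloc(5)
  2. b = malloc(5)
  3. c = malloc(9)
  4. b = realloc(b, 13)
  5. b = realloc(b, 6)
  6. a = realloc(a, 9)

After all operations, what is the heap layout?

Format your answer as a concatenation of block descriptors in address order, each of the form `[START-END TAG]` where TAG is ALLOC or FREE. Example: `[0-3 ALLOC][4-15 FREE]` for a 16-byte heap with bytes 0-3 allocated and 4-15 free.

Answer: [0-8 ALLOC][9-9 FREE][10-18 ALLOC][19-24 ALLOC][25-32 FREE]

Derivation:
Op 1: a = malloc(5) -> a = 0; heap: [0-4 ALLOC][5-32 FREE]
Op 2: b = malloc(5) -> b = 5; heap: [0-4 ALLOC][5-9 ALLOC][10-32 FREE]
Op 3: c = malloc(9) -> c = 10; heap: [0-4 ALLOC][5-9 ALLOC][10-18 ALLOC][19-32 FREE]
Op 4: b = realloc(b, 13) -> b = 19; heap: [0-4 ALLOC][5-9 FREE][10-18 ALLOC][19-31 ALLOC][32-32 FREE]
Op 5: b = realloc(b, 6) -> b = 19; heap: [0-4 ALLOC][5-9 FREE][10-18 ALLOC][19-24 ALLOC][25-32 FREE]
Op 6: a = realloc(a, 9) -> a = 0; heap: [0-8 ALLOC][9-9 FREE][10-18 ALLOC][19-24 ALLOC][25-32 FREE]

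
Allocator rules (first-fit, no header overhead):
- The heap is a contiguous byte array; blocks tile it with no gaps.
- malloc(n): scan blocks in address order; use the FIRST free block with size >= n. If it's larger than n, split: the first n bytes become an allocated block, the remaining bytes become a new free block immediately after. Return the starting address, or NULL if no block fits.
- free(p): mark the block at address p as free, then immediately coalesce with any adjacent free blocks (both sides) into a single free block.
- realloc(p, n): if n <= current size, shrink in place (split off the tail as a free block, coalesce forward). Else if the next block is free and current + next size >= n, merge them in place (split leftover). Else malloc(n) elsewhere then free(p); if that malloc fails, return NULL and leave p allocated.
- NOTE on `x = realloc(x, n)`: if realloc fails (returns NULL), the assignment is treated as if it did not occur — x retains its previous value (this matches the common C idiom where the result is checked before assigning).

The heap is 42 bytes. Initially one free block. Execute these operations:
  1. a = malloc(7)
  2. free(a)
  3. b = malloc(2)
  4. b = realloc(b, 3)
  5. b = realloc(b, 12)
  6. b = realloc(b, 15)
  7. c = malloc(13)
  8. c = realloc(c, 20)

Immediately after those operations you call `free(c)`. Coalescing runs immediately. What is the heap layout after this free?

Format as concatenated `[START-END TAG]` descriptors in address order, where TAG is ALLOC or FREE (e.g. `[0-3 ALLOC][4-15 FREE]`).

Answer: [0-14 ALLOC][15-41 FREE]

Derivation:
Op 1: a = malloc(7) -> a = 0; heap: [0-6 ALLOC][7-41 FREE]
Op 2: free(a) -> (freed a); heap: [0-41 FREE]
Op 3: b = malloc(2) -> b = 0; heap: [0-1 ALLOC][2-41 FREE]
Op 4: b = realloc(b, 3) -> b = 0; heap: [0-2 ALLOC][3-41 FREE]
Op 5: b = realloc(b, 12) -> b = 0; heap: [0-11 ALLOC][12-41 FREE]
Op 6: b = realloc(b, 15) -> b = 0; heap: [0-14 ALLOC][15-41 FREE]
Op 7: c = malloc(13) -> c = 15; heap: [0-14 ALLOC][15-27 ALLOC][28-41 FREE]
Op 8: c = realloc(c, 20) -> c = 15; heap: [0-14 ALLOC][15-34 ALLOC][35-41 FREE]
free(c): c = 15 -> block [15-34 ALLOC]; mark free, coalesce with adjacent free neighbors -> [0-14 ALLOC][15-41 FREE]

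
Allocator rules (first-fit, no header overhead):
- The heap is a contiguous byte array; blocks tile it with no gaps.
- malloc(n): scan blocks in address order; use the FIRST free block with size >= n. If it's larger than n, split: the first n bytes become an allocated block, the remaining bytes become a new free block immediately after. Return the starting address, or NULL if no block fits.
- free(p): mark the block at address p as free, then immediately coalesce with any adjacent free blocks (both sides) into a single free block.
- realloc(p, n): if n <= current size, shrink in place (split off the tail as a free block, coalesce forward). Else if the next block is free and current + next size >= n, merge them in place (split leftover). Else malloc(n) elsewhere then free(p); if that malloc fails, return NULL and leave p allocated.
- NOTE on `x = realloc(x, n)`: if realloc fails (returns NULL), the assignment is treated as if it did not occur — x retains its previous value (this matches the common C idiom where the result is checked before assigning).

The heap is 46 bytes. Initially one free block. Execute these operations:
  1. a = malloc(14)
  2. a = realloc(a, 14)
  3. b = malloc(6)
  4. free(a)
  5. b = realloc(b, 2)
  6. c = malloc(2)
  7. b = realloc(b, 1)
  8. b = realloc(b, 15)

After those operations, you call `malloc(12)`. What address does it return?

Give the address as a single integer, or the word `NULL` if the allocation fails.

Answer: 2

Derivation:
Op 1: a = malloc(14) -> a = 0; heap: [0-13 ALLOC][14-45 FREE]
Op 2: a = realloc(a, 14) -> a = 0; heap: [0-13 ALLOC][14-45 FREE]
Op 3: b = malloc(6) -> b = 14; heap: [0-13 ALLOC][14-19 ALLOC][20-45 FREE]
Op 4: free(a) -> (freed a); heap: [0-13 FREE][14-19 ALLOC][20-45 FREE]
Op 5: b = realloc(b, 2) -> b = 14; heap: [0-13 FREE][14-15 ALLOC][16-45 FREE]
Op 6: c = malloc(2) -> c = 0; heap: [0-1 ALLOC][2-13 FREE][14-15 ALLOC][16-45 FREE]
Op 7: b = realloc(b, 1) -> b = 14; heap: [0-1 ALLOC][2-13 FREE][14-14 ALLOC][15-45 FREE]
Op 8: b = realloc(b, 15) -> b = 14; heap: [0-1 ALLOC][2-13 FREE][14-28 ALLOC][29-45 FREE]
malloc(12): first-fit scan over [0-1 ALLOC][2-13 FREE][14-28 ALLOC][29-45 FREE] -> 2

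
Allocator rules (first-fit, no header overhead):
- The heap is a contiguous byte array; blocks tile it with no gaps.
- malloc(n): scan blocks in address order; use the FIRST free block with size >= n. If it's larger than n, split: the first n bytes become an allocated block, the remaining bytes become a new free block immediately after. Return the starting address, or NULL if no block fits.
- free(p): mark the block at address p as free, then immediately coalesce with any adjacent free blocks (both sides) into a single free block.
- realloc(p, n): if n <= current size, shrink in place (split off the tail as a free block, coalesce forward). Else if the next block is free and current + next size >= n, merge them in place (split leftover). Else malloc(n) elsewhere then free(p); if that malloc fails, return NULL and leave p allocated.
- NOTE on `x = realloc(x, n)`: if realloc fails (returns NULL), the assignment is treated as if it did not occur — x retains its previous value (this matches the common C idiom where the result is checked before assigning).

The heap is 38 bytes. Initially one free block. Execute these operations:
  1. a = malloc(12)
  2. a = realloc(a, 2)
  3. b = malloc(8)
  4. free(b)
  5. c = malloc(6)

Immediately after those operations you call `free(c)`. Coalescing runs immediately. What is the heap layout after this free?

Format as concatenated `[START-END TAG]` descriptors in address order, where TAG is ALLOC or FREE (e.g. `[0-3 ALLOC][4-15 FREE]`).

Answer: [0-1 ALLOC][2-37 FREE]

Derivation:
Op 1: a = malloc(12) -> a = 0; heap: [0-11 ALLOC][12-37 FREE]
Op 2: a = realloc(a, 2) -> a = 0; heap: [0-1 ALLOC][2-37 FREE]
Op 3: b = malloc(8) -> b = 2; heap: [0-1 ALLOC][2-9 ALLOC][10-37 FREE]
Op 4: free(b) -> (freed b); heap: [0-1 ALLOC][2-37 FREE]
Op 5: c = malloc(6) -> c = 2; heap: [0-1 ALLOC][2-7 ALLOC][8-37 FREE]
free(c): c = 2 -> block [2-7 ALLOC]; mark free, coalesce with adjacent free neighbors -> [0-1 ALLOC][2-37 FREE]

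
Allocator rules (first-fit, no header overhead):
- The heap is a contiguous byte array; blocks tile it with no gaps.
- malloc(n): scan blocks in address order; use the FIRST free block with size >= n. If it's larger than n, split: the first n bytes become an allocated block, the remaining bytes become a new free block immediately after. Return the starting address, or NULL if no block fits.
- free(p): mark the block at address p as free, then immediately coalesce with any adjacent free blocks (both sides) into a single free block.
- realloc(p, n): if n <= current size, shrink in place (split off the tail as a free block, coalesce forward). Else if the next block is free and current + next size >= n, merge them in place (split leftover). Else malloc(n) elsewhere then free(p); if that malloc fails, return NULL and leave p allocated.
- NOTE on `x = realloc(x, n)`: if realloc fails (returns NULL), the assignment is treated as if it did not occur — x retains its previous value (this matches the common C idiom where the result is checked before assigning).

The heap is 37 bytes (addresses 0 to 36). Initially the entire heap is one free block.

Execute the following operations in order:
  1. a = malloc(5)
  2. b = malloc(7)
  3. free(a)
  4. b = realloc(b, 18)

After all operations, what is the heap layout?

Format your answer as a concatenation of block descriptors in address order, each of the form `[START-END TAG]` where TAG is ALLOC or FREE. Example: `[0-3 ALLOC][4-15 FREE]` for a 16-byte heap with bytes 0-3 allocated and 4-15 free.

Answer: [0-4 FREE][5-22 ALLOC][23-36 FREE]

Derivation:
Op 1: a = malloc(5) -> a = 0; heap: [0-4 ALLOC][5-36 FREE]
Op 2: b = malloc(7) -> b = 5; heap: [0-4 ALLOC][5-11 ALLOC][12-36 FREE]
Op 3: free(a) -> (freed a); heap: [0-4 FREE][5-11 ALLOC][12-36 FREE]
Op 4: b = realloc(b, 18) -> b = 5; heap: [0-4 FREE][5-22 ALLOC][23-36 FREE]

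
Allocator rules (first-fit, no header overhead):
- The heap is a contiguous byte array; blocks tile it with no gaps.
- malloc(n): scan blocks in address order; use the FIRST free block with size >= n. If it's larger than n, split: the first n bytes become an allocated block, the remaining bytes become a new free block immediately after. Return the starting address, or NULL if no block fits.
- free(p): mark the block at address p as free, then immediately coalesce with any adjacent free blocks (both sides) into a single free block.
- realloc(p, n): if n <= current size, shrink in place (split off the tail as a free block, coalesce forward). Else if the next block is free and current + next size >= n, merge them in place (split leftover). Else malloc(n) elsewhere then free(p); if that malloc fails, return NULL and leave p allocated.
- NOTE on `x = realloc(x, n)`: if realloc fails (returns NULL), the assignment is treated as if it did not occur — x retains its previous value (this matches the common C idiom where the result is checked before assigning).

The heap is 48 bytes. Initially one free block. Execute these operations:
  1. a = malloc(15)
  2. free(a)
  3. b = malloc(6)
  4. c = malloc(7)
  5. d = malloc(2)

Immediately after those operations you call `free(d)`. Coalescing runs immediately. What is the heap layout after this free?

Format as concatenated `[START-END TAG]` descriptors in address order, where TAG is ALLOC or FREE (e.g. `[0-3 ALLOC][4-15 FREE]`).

Op 1: a = malloc(15) -> a = 0; heap: [0-14 ALLOC][15-47 FREE]
Op 2: free(a) -> (freed a); heap: [0-47 FREE]
Op 3: b = malloc(6) -> b = 0; heap: [0-5 ALLOC][6-47 FREE]
Op 4: c = malloc(7) -> c = 6; heap: [0-5 ALLOC][6-12 ALLOC][13-47 FREE]
Op 5: d = malloc(2) -> d = 13; heap: [0-5 ALLOC][6-12 ALLOC][13-14 ALLOC][15-47 FREE]
free(d): d = 13 -> block [13-14 ALLOC]; mark free, coalesce with adjacent free neighbors -> [0-5 ALLOC][6-12 ALLOC][13-47 FREE]

Answer: [0-5 ALLOC][6-12 ALLOC][13-47 FREE]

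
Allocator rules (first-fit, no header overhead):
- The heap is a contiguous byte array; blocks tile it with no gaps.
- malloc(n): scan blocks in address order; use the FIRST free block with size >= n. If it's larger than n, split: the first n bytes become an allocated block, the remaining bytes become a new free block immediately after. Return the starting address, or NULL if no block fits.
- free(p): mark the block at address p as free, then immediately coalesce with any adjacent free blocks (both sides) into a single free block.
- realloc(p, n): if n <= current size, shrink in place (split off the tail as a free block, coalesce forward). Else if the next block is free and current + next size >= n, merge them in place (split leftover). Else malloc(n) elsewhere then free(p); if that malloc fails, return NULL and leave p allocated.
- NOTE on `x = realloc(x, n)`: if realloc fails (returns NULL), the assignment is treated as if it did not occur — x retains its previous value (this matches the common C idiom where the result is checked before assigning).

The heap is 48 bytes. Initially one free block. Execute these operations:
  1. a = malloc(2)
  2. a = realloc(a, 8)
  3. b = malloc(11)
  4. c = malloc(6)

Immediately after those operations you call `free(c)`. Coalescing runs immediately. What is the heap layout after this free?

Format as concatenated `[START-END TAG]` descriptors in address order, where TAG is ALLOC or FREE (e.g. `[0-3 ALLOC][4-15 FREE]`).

Answer: [0-7 ALLOC][8-18 ALLOC][19-47 FREE]

Derivation:
Op 1: a = malloc(2) -> a = 0; heap: [0-1 ALLOC][2-47 FREE]
Op 2: a = realloc(a, 8) -> a = 0; heap: [0-7 ALLOC][8-47 FREE]
Op 3: b = malloc(11) -> b = 8; heap: [0-7 ALLOC][8-18 ALLOC][19-47 FREE]
Op 4: c = malloc(6) -> c = 19; heap: [0-7 ALLOC][8-18 ALLOC][19-24 ALLOC][25-47 FREE]
free(c): c = 19 -> block [19-24 ALLOC]; mark free, coalesce with adjacent free neighbors -> [0-7 ALLOC][8-18 ALLOC][19-47 FREE]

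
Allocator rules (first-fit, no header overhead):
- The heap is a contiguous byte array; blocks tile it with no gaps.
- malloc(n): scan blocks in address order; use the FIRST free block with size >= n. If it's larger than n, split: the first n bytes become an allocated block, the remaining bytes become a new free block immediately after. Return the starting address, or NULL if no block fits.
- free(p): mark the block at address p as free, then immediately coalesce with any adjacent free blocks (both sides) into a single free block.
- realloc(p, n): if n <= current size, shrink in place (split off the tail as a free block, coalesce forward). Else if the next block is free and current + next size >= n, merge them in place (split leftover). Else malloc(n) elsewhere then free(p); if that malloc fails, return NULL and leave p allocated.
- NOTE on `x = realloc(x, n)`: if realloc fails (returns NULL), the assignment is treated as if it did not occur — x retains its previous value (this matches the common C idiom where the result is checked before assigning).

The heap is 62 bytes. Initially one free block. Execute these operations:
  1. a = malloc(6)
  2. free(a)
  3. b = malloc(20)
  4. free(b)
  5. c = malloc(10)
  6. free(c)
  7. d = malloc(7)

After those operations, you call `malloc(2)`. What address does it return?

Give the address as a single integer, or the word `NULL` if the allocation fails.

Op 1: a = malloc(6) -> a = 0; heap: [0-5 ALLOC][6-61 FREE]
Op 2: free(a) -> (freed a); heap: [0-61 FREE]
Op 3: b = malloc(20) -> b = 0; heap: [0-19 ALLOC][20-61 FREE]
Op 4: free(b) -> (freed b); heap: [0-61 FREE]
Op 5: c = malloc(10) -> c = 0; heap: [0-9 ALLOC][10-61 FREE]
Op 6: free(c) -> (freed c); heap: [0-61 FREE]
Op 7: d = malloc(7) -> d = 0; heap: [0-6 ALLOC][7-61 FREE]
malloc(2): first-fit scan over [0-6 ALLOC][7-61 FREE] -> 7

Answer: 7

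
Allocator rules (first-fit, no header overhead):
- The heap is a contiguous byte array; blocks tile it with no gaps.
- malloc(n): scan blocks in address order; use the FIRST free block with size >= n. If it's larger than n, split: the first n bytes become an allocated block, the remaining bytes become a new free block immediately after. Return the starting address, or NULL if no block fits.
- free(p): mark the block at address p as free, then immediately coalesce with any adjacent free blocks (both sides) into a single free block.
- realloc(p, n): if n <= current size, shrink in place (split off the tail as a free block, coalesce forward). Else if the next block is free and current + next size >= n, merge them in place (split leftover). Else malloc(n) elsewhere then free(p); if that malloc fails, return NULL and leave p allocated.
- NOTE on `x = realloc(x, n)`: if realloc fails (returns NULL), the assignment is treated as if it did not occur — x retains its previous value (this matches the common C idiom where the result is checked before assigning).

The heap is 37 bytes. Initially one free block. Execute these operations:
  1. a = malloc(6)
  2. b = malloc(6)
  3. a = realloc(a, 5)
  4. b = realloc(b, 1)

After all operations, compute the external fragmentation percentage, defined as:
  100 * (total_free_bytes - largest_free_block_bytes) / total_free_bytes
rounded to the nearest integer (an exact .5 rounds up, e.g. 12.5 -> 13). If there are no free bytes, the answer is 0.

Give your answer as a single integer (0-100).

Op 1: a = malloc(6) -> a = 0; heap: [0-5 ALLOC][6-36 FREE]
Op 2: b = malloc(6) -> b = 6; heap: [0-5 ALLOC][6-11 ALLOC][12-36 FREE]
Op 3: a = realloc(a, 5) -> a = 0; heap: [0-4 ALLOC][5-5 FREE][6-11 ALLOC][12-36 FREE]
Op 4: b = realloc(b, 1) -> b = 6; heap: [0-4 ALLOC][5-5 FREE][6-6 ALLOC][7-36 FREE]
Free blocks: [1 30] total_free=31 largest=30 -> 100*(31-30)/31 = 100/31 ≈ 3.226 -> rounds to 3

Answer: 3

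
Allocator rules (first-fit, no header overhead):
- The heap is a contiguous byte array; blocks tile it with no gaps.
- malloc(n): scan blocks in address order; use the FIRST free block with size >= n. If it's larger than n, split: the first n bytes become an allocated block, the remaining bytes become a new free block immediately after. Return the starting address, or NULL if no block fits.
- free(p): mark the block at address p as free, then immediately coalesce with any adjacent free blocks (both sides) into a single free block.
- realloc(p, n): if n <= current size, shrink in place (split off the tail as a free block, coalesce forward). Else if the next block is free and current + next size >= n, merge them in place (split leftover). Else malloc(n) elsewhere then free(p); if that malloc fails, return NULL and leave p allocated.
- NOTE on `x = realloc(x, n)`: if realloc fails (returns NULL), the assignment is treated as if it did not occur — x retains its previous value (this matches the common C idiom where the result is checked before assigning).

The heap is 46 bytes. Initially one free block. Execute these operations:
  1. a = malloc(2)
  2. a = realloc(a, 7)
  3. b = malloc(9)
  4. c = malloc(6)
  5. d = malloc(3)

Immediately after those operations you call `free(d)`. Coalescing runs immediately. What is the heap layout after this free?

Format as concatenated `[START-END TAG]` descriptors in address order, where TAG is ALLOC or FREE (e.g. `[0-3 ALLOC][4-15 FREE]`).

Op 1: a = malloc(2) -> a = 0; heap: [0-1 ALLOC][2-45 FREE]
Op 2: a = realloc(a, 7) -> a = 0; heap: [0-6 ALLOC][7-45 FREE]
Op 3: b = malloc(9) -> b = 7; heap: [0-6 ALLOC][7-15 ALLOC][16-45 FREE]
Op 4: c = malloc(6) -> c = 16; heap: [0-6 ALLOC][7-15 ALLOC][16-21 ALLOC][22-45 FREE]
Op 5: d = malloc(3) -> d = 22; heap: [0-6 ALLOC][7-15 ALLOC][16-21 ALLOC][22-24 ALLOC][25-45 FREE]
free(d): d = 22 -> block [22-24 ALLOC]; mark free, coalesce with adjacent free neighbors -> [0-6 ALLOC][7-15 ALLOC][16-21 ALLOC][22-45 FREE]

Answer: [0-6 ALLOC][7-15 ALLOC][16-21 ALLOC][22-45 FREE]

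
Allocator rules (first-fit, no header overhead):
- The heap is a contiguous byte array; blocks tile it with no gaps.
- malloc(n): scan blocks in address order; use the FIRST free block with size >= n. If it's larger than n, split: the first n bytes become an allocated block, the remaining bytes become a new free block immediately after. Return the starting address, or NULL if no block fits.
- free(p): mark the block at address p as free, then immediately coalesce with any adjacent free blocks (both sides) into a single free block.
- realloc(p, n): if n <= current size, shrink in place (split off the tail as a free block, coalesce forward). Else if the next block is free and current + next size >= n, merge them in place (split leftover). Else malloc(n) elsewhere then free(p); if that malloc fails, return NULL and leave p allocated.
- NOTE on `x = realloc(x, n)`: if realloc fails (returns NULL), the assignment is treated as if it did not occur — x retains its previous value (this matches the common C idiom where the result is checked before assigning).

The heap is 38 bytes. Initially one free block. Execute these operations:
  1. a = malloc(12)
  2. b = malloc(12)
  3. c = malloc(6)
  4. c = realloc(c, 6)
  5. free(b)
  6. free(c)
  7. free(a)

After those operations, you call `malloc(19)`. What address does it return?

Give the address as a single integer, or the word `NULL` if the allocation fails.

Answer: 0

Derivation:
Op 1: a = malloc(12) -> a = 0; heap: [0-11 ALLOC][12-37 FREE]
Op 2: b = malloc(12) -> b = 12; heap: [0-11 ALLOC][12-23 ALLOC][24-37 FREE]
Op 3: c = malloc(6) -> c = 24; heap: [0-11 ALLOC][12-23 ALLOC][24-29 ALLOC][30-37 FREE]
Op 4: c = realloc(c, 6) -> c = 24; heap: [0-11 ALLOC][12-23 ALLOC][24-29 ALLOC][30-37 FREE]
Op 5: free(b) -> (freed b); heap: [0-11 ALLOC][12-23 FREE][24-29 ALLOC][30-37 FREE]
Op 6: free(c) -> (freed c); heap: [0-11 ALLOC][12-37 FREE]
Op 7: free(a) -> (freed a); heap: [0-37 FREE]
malloc(19): first-fit scan over [0-37 FREE] -> 0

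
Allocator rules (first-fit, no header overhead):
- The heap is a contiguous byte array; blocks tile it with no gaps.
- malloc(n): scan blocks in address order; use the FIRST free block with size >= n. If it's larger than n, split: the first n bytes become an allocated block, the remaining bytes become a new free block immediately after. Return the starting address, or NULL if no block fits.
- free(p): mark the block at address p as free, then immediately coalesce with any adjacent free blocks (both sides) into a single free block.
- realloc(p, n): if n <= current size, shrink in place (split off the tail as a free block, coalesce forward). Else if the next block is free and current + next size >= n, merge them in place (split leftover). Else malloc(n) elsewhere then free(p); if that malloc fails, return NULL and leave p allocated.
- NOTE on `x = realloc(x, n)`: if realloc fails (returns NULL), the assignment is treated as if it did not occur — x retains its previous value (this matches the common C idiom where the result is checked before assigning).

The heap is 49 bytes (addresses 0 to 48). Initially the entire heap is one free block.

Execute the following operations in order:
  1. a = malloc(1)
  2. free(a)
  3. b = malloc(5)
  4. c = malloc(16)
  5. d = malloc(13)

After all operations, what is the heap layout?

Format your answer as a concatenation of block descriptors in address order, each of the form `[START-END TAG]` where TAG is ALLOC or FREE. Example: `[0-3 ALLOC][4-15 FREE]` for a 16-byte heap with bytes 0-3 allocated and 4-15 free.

Answer: [0-4 ALLOC][5-20 ALLOC][21-33 ALLOC][34-48 FREE]

Derivation:
Op 1: a = malloc(1) -> a = 0; heap: [0-0 ALLOC][1-48 FREE]
Op 2: free(a) -> (freed a); heap: [0-48 FREE]
Op 3: b = malloc(5) -> b = 0; heap: [0-4 ALLOC][5-48 FREE]
Op 4: c = malloc(16) -> c = 5; heap: [0-4 ALLOC][5-20 ALLOC][21-48 FREE]
Op 5: d = malloc(13) -> d = 21; heap: [0-4 ALLOC][5-20 ALLOC][21-33 ALLOC][34-48 FREE]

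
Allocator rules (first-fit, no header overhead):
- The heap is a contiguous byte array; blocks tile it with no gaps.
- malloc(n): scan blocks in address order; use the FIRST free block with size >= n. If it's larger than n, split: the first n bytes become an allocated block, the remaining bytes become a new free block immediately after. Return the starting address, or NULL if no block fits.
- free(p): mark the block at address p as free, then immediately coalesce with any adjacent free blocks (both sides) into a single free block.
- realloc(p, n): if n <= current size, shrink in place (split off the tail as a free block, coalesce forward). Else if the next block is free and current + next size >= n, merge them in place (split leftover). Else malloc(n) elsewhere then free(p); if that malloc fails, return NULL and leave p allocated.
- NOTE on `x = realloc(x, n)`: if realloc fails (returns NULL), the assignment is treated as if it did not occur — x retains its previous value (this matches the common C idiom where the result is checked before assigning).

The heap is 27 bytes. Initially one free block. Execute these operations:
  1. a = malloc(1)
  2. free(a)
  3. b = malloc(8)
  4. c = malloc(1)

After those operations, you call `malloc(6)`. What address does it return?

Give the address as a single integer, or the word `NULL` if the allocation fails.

Op 1: a = malloc(1) -> a = 0; heap: [0-0 ALLOC][1-26 FREE]
Op 2: free(a) -> (freed a); heap: [0-26 FREE]
Op 3: b = malloc(8) -> b = 0; heap: [0-7 ALLOC][8-26 FREE]
Op 4: c = malloc(1) -> c = 8; heap: [0-7 ALLOC][8-8 ALLOC][9-26 FREE]
malloc(6): first-fit scan over [0-7 ALLOC][8-8 ALLOC][9-26 FREE] -> 9

Answer: 9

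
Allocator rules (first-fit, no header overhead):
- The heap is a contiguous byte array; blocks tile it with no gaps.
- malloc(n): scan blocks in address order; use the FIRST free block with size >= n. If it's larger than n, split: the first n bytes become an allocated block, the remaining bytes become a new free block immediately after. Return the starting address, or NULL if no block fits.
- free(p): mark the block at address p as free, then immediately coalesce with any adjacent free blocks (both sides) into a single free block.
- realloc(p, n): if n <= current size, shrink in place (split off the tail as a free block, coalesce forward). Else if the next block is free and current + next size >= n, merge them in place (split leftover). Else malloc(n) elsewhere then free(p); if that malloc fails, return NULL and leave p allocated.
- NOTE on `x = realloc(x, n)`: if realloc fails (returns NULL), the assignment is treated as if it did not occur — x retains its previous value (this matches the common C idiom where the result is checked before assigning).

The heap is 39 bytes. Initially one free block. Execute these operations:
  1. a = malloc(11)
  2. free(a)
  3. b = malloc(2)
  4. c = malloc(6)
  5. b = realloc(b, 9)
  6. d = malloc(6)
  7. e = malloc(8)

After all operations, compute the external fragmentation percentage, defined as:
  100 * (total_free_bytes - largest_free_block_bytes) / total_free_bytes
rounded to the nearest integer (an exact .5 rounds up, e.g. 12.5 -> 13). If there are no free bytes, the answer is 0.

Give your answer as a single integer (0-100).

Op 1: a = malloc(11) -> a = 0; heap: [0-10 ALLOC][11-38 FREE]
Op 2: free(a) -> (freed a); heap: [0-38 FREE]
Op 3: b = malloc(2) -> b = 0; heap: [0-1 ALLOC][2-38 FREE]
Op 4: c = malloc(6) -> c = 2; heap: [0-1 ALLOC][2-7 ALLOC][8-38 FREE]
Op 5: b = realloc(b, 9) -> b = 8; heap: [0-1 FREE][2-7 ALLOC][8-16 ALLOC][17-38 FREE]
Op 6: d = malloc(6) -> d = 17; heap: [0-1 FREE][2-7 ALLOC][8-16 ALLOC][17-22 ALLOC][23-38 FREE]
Op 7: e = malloc(8) -> e = 23; heap: [0-1 FREE][2-7 ALLOC][8-16 ALLOC][17-22 ALLOC][23-30 ALLOC][31-38 FREE]
Free blocks: [2 8] total_free=10 largest=8 -> 100*(10-8)/10 = 200/10 = 20

Answer: 20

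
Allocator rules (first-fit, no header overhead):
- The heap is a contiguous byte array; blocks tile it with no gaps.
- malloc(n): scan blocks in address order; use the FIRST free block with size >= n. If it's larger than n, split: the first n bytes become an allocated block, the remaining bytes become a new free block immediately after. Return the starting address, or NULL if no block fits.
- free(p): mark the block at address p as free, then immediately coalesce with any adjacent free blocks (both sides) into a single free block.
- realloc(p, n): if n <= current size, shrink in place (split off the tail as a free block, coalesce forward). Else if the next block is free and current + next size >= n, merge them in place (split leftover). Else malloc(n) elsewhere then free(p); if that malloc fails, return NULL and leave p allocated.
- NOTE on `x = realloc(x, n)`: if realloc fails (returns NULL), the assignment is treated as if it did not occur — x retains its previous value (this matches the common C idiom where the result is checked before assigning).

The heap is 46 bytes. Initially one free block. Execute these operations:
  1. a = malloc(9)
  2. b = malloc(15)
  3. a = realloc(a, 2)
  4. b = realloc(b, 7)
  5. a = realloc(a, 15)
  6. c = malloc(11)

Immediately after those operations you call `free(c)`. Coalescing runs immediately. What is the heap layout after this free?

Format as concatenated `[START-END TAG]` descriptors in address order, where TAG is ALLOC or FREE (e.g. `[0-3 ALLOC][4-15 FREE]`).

Op 1: a = malloc(9) -> a = 0; heap: [0-8 ALLOC][9-45 FREE]
Op 2: b = malloc(15) -> b = 9; heap: [0-8 ALLOC][9-23 ALLOC][24-45 FREE]
Op 3: a = realloc(a, 2) -> a = 0; heap: [0-1 ALLOC][2-8 FREE][9-23 ALLOC][24-45 FREE]
Op 4: b = realloc(b, 7) -> b = 9; heap: [0-1 ALLOC][2-8 FREE][9-15 ALLOC][16-45 FREE]
Op 5: a = realloc(a, 15) -> a = 16; heap: [0-8 FREE][9-15 ALLOC][16-30 ALLOC][31-45 FREE]
Op 6: c = malloc(11) -> c = 31; heap: [0-8 FREE][9-15 ALLOC][16-30 ALLOC][31-41 ALLOC][42-45 FREE]
free(c): c = 31 -> block [31-41 ALLOC]; mark free, coalesce with adjacent free neighbors -> [0-8 FREE][9-15 ALLOC][16-30 ALLOC][31-45 FREE]

Answer: [0-8 FREE][9-15 ALLOC][16-30 ALLOC][31-45 FREE]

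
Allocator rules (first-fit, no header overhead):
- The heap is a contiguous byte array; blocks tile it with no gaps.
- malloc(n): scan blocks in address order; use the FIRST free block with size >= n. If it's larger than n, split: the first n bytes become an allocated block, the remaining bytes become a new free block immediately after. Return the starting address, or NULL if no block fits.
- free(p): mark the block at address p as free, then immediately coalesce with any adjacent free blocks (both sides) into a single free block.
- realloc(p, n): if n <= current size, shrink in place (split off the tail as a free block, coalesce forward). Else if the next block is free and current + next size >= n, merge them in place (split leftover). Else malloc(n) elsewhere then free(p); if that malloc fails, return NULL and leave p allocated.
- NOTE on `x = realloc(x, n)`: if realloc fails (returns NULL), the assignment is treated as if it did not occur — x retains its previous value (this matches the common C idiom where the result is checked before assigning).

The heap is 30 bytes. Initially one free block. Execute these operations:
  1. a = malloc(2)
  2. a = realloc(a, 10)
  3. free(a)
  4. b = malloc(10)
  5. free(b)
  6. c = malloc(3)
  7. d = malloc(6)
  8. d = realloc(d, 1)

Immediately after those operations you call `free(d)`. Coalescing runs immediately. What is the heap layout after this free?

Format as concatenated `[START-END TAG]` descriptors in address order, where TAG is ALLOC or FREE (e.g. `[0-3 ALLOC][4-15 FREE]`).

Answer: [0-2 ALLOC][3-29 FREE]

Derivation:
Op 1: a = malloc(2) -> a = 0; heap: [0-1 ALLOC][2-29 FREE]
Op 2: a = realloc(a, 10) -> a = 0; heap: [0-9 ALLOC][10-29 FREE]
Op 3: free(a) -> (freed a); heap: [0-29 FREE]
Op 4: b = malloc(10) -> b = 0; heap: [0-9 ALLOC][10-29 FREE]
Op 5: free(b) -> (freed b); heap: [0-29 FREE]
Op 6: c = malloc(3) -> c = 0; heap: [0-2 ALLOC][3-29 FREE]
Op 7: d = malloc(6) -> d = 3; heap: [0-2 ALLOC][3-8 ALLOC][9-29 FREE]
Op 8: d = realloc(d, 1) -> d = 3; heap: [0-2 ALLOC][3-3 ALLOC][4-29 FREE]
free(d): d = 3 -> block [3-3 ALLOC]; mark free, coalesce with adjacent free neighbors -> [0-2 ALLOC][3-29 FREE]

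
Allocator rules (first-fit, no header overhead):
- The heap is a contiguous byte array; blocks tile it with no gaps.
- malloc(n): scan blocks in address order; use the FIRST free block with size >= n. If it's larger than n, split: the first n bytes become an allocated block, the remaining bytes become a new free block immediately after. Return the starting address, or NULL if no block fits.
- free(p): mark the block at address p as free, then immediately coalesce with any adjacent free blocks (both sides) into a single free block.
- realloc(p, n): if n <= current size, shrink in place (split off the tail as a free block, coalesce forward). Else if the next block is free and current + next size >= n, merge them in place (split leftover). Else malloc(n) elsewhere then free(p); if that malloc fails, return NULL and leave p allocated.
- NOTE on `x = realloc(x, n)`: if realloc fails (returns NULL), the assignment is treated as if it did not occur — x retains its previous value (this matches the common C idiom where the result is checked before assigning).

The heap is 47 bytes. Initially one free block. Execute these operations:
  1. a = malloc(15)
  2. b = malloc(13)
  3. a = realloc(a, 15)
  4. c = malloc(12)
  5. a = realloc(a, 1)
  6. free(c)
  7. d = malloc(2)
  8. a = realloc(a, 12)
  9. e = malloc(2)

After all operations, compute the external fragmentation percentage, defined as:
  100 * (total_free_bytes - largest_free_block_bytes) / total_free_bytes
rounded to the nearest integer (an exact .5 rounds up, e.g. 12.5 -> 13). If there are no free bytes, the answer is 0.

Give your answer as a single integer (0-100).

Op 1: a = malloc(15) -> a = 0; heap: [0-14 ALLOC][15-46 FREE]
Op 2: b = malloc(13) -> b = 15; heap: [0-14 ALLOC][15-27 ALLOC][28-46 FREE]
Op 3: a = realloc(a, 15) -> a = 0; heap: [0-14 ALLOC][15-27 ALLOC][28-46 FREE]
Op 4: c = malloc(12) -> c = 28; heap: [0-14 ALLOC][15-27 ALLOC][28-39 ALLOC][40-46 FREE]
Op 5: a = realloc(a, 1) -> a = 0; heap: [0-0 ALLOC][1-14 FREE][15-27 ALLOC][28-39 ALLOC][40-46 FREE]
Op 6: free(c) -> (freed c); heap: [0-0 ALLOC][1-14 FREE][15-27 ALLOC][28-46 FREE]
Op 7: d = malloc(2) -> d = 1; heap: [0-0 ALLOC][1-2 ALLOC][3-14 FREE][15-27 ALLOC][28-46 FREE]
Op 8: a = realloc(a, 12) -> a = 3; heap: [0-0 FREE][1-2 ALLOC][3-14 ALLOC][15-27 ALLOC][28-46 FREE]
Op 9: e = malloc(2) -> e = 28; heap: [0-0 FREE][1-2 ALLOC][3-14 ALLOC][15-27 ALLOC][28-29 ALLOC][30-46 FREE]
Free blocks: [1 17] total_free=18 largest=17 -> 100*(18-17)/18 = 100/18 ≈ 5.556 -> rounds to 6

Answer: 6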